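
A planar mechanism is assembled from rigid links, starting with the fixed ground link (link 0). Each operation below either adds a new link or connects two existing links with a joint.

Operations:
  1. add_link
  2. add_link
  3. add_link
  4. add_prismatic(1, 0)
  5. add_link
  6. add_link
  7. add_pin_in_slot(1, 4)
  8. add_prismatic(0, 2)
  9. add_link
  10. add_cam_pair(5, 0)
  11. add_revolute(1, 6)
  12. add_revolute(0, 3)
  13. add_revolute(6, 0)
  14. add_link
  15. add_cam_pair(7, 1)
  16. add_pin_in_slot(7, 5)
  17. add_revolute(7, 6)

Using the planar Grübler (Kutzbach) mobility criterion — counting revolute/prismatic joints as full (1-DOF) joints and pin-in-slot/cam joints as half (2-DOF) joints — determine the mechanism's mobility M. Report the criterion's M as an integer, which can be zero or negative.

M = 5

L=1 J1=0 J2=0
add link → L=2 J1=0 J2=0
add link → L=3 J1=0 J2=0
add link → L=4 J1=0 J2=0
P@1,0 dof=1 J1 → L=4 J1=1 J2=0
add link → L=5 J1=1 J2=0
add link → L=6 J1=1 J2=0
PS@1,4 dof=2 J2 → L=6 J1=1 J2=1
P@0,2 dof=1 J1 → L=6 J1=2 J2=1
add link → L=7 J1=2 J2=1
C@5,0 dof=2 J2 → L=7 J1=2 J2=2
R@1,6 dof=1 J1 → L=7 J1=3 J2=2
R@0,3 dof=1 J1 → L=7 J1=4 J2=2
R@6,0 dof=1 J1 → L=7 J1=5 J2=2
add link → L=8 J1=5 J2=2
C@7,1 dof=2 J2 → L=8 J1=5 J2=3
PS@7,5 dof=2 J2 → L=8 J1=5 J2=4
R@7,6 dof=1 J1 → L=8 J1=6 J2=4
M=3(L−1)−2J1−J2=3·7−2·6−4=5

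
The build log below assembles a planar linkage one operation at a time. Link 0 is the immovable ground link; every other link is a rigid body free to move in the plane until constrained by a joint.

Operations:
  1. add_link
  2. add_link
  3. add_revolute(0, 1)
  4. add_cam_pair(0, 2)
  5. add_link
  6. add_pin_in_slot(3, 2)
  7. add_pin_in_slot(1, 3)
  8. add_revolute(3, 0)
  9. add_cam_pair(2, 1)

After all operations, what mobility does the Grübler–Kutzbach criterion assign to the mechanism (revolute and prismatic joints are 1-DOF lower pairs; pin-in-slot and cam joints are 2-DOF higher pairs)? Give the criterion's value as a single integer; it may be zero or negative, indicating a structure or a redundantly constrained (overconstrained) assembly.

[1;0;0] (link 0 is ground)
L+ [2;0;0]
L+ [3;0;0]
R(0,1)∈J1 [3;1;0]
C(0,2)∈J2 [3;1;1]
L+ [4;1;1]
PS(3,2)∈J2 [4;1;2]
PS(1,3)∈J2 [4;1;3]
R(3,0)∈J1 [4;2;3]
C(2,1)∈J2 [4;2;4]
mobility = 9 − 4 − 4 = 1

M = 1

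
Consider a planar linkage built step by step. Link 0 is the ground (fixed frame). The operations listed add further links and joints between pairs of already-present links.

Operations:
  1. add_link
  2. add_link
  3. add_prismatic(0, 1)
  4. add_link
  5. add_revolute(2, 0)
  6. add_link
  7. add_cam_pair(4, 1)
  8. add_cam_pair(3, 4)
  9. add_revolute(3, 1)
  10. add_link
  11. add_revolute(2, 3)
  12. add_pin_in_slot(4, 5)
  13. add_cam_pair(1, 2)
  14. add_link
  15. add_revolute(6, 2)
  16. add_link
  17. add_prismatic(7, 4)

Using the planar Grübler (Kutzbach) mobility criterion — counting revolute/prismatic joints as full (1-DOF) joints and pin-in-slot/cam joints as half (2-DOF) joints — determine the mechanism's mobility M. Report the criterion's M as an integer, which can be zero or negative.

ground; <1,0,0>
#1 <2,0,0>
#2 <3,0,0>
P:0↔1 J1 <3,1,0>
#3 <4,1,0>
R:2↔0 J1 <4,2,0>
#4 <5,2,0>
C:4↔1 J2 <5,2,1>
C:3↔4 J2 <5,2,2>
R:3↔1 J1 <5,3,2>
#5 <6,3,2>
R:2↔3 J1 <6,4,2>
PS:4↔5 J2 <6,4,3>
C:1↔2 J2 <6,4,4>
#6 <7,4,4>
R:6↔2 J1 <7,5,4>
#7 <8,5,4>
P:7↔4 J1 <8,6,4>
3×7 − 2×6 − 1×4 = 5

M = 5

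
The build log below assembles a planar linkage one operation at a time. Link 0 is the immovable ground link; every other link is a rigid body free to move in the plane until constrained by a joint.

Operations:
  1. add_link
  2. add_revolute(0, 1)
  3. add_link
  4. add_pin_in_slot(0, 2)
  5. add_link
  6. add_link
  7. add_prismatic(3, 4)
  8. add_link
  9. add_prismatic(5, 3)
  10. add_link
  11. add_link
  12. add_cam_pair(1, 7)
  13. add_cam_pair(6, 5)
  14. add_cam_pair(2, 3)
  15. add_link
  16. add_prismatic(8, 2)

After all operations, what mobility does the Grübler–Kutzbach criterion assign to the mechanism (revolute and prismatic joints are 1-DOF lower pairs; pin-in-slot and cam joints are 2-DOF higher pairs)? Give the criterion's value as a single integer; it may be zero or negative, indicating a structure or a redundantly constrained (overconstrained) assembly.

M = 12

link 0 = ground. State L|J1|J2 = 1|0|0
+link1  2|0|0
R(0,1) f=1→J1  2|1|0
+link2  3|1|0
PS(0,2) f=2→J2  3|1|1
+link3  4|1|1
+link4  5|1|1
P(3,4) f=1→J1  5|2|1
+link5  6|2|1
P(5,3) f=1→J1  6|3|1
+link6  7|3|1
+link7  8|3|1
C(1,7) f=2→J2  8|3|2
C(6,5) f=2→J2  8|3|3
C(2,3) f=2→J2  8|3|4
+link8  9|3|4
P(8,2) f=1→J1  9|4|4
M = 3(9−1)−2·4−4 = 24−8−4 = 12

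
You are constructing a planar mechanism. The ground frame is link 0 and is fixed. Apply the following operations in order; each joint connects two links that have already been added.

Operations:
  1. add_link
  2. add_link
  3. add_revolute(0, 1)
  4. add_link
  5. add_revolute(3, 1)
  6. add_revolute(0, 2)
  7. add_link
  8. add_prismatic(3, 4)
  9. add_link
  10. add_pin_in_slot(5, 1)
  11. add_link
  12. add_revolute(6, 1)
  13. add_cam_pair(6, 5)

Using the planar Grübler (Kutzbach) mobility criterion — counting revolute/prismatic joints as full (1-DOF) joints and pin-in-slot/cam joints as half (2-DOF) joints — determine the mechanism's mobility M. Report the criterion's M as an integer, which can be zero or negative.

ground; <1,0,0>
#1 <2,0,0>
#2 <3,0,0>
R:0↔1 J1 <3,1,0>
#3 <4,1,0>
R:3↔1 J1 <4,2,0>
R:0↔2 J1 <4,3,0>
#4 <5,3,0>
P:3↔4 J1 <5,4,0>
#5 <6,4,0>
PS:5↔1 J2 <6,4,1>
#6 <7,4,1>
R:6↔1 J1 <7,5,1>
C:6↔5 J2 <7,5,2>
3×6 − 2×5 − 1×2 = 6

M = 6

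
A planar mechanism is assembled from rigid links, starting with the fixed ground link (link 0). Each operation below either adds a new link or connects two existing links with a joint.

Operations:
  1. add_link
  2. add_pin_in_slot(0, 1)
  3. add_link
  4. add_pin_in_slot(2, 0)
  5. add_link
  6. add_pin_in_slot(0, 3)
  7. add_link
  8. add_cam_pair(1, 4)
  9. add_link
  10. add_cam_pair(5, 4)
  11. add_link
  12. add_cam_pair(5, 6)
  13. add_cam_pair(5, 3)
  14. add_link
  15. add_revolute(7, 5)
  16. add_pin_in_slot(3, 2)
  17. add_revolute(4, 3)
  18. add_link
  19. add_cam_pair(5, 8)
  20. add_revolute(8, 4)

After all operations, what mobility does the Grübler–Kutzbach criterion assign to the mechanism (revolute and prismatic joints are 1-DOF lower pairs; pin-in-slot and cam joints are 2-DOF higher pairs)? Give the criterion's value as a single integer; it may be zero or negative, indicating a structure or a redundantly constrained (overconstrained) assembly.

[1;0;0] (link 0 is ground)
L+ [2;0;0]
PS(0,1)∈J2 [2;0;1]
L+ [3;0;1]
PS(2,0)∈J2 [3;0;2]
L+ [4;0;2]
PS(0,3)∈J2 [4;0;3]
L+ [5;0;3]
C(1,4)∈J2 [5;0;4]
L+ [6;0;4]
C(5,4)∈J2 [6;0;5]
L+ [7;0;5]
C(5,6)∈J2 [7;0;6]
C(5,3)∈J2 [7;0;7]
L+ [8;0;7]
R(7,5)∈J1 [8;1;7]
PS(3,2)∈J2 [8;1;8]
R(4,3)∈J1 [8;2;8]
L+ [9;2;8]
C(5,8)∈J2 [9;2;9]
R(8,4)∈J1 [9;3;9]
mobility = 24 − 6 − 9 = 9

M = 9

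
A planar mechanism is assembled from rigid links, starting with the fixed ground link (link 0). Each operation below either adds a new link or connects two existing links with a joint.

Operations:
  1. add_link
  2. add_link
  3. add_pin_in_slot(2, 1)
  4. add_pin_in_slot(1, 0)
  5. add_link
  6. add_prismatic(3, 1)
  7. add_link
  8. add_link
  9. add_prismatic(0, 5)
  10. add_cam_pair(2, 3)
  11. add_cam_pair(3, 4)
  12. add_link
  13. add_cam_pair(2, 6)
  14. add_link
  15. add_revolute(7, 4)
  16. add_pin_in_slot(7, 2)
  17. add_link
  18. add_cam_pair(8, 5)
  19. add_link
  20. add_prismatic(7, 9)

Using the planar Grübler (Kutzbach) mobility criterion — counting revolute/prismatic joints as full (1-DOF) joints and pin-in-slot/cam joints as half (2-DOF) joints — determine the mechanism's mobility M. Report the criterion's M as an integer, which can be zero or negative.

L=1 J1=0 J2=0
add link → L=2 J1=0 J2=0
add link → L=3 J1=0 J2=0
PS@2,1 dof=2 J2 → L=3 J1=0 J2=1
PS@1,0 dof=2 J2 → L=3 J1=0 J2=2
add link → L=4 J1=0 J2=2
P@3,1 dof=1 J1 → L=4 J1=1 J2=2
add link → L=5 J1=1 J2=2
add link → L=6 J1=1 J2=2
P@0,5 dof=1 J1 → L=6 J1=2 J2=2
C@2,3 dof=2 J2 → L=6 J1=2 J2=3
C@3,4 dof=2 J2 → L=6 J1=2 J2=4
add link → L=7 J1=2 J2=4
C@2,6 dof=2 J2 → L=7 J1=2 J2=5
add link → L=8 J1=2 J2=5
R@7,4 dof=1 J1 → L=8 J1=3 J2=5
PS@7,2 dof=2 J2 → L=8 J1=3 J2=6
add link → L=9 J1=3 J2=6
C@8,5 dof=2 J2 → L=9 J1=3 J2=7
add link → L=10 J1=3 J2=7
P@7,9 dof=1 J1 → L=10 J1=4 J2=7
M=3(L−1)−2J1−J2=3·9−2·4−7=12

M = 12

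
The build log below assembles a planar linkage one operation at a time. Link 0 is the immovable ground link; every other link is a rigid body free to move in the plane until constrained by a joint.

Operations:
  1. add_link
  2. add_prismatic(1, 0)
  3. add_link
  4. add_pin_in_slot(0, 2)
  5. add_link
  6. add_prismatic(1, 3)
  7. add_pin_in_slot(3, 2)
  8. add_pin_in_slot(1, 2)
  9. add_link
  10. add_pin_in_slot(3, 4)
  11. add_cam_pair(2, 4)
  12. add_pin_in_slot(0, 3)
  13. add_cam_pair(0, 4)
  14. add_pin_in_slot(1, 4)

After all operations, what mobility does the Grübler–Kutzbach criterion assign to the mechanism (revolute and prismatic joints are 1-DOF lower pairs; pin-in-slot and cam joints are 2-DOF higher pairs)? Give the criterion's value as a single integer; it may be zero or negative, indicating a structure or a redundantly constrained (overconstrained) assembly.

[1;0;0] (link 0 is ground)
L+ [2;0;0]
P(1,0)∈J1 [2;1;0]
L+ [3;1;0]
PS(0,2)∈J2 [3;1;1]
L+ [4;1;1]
P(1,3)∈J1 [4;2;1]
PS(3,2)∈J2 [4;2;2]
PS(1,2)∈J2 [4;2;3]
L+ [5;2;3]
PS(3,4)∈J2 [5;2;4]
C(2,4)∈J2 [5;2;5]
PS(0,3)∈J2 [5;2;6]
C(0,4)∈J2 [5;2;7]
PS(1,4)∈J2 [5;2;8]
mobility = 12 − 4 − 8 = 0

M = 0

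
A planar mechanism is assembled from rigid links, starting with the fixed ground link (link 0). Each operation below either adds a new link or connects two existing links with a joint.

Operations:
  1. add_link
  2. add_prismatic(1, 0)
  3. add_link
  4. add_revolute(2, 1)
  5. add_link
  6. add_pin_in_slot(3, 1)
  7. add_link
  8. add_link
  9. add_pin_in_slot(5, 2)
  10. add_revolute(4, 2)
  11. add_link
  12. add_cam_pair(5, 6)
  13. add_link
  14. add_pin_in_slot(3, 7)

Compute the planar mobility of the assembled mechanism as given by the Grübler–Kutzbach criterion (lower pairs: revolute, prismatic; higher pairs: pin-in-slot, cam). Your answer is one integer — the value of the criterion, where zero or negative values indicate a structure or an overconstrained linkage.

L=1 J1=0 J2=0
add link → L=2 J1=0 J2=0
P@1,0 dof=1 J1 → L=2 J1=1 J2=0
add link → L=3 J1=1 J2=0
R@2,1 dof=1 J1 → L=3 J1=2 J2=0
add link → L=4 J1=2 J2=0
PS@3,1 dof=2 J2 → L=4 J1=2 J2=1
add link → L=5 J1=2 J2=1
add link → L=6 J1=2 J2=1
PS@5,2 dof=2 J2 → L=6 J1=2 J2=2
R@4,2 dof=1 J1 → L=6 J1=3 J2=2
add link → L=7 J1=3 J2=2
C@5,6 dof=2 J2 → L=7 J1=3 J2=3
add link → L=8 J1=3 J2=3
PS@3,7 dof=2 J2 → L=8 J1=3 J2=4
M=3(L−1)−2J1−J2=3·7−2·3−4=11

M = 11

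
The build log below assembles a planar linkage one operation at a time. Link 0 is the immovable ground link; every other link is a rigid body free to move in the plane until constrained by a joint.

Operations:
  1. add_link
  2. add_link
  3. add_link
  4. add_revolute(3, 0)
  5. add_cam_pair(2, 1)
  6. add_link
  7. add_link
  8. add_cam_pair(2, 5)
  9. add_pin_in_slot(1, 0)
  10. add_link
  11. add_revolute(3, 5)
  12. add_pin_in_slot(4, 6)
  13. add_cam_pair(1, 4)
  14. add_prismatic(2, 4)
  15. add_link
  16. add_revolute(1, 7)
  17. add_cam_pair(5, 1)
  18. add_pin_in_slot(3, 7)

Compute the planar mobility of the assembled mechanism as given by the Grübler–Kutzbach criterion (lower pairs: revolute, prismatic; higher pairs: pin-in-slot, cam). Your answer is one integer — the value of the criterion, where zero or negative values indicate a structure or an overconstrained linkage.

ground; <1,0,0>
#1 <2,0,0>
#2 <3,0,0>
#3 <4,0,0>
R:3↔0 J1 <4,1,0>
C:2↔1 J2 <4,1,1>
#4 <5,1,1>
#5 <6,1,1>
C:2↔5 J2 <6,1,2>
PS:1↔0 J2 <6,1,3>
#6 <7,1,3>
R:3↔5 J1 <7,2,3>
PS:4↔6 J2 <7,2,4>
C:1↔4 J2 <7,2,5>
P:2↔4 J1 <7,3,5>
#7 <8,3,5>
R:1↔7 J1 <8,4,5>
C:5↔1 J2 <8,4,6>
PS:3↔7 J2 <8,4,7>
3×7 − 2×4 − 1×7 = 6

M = 6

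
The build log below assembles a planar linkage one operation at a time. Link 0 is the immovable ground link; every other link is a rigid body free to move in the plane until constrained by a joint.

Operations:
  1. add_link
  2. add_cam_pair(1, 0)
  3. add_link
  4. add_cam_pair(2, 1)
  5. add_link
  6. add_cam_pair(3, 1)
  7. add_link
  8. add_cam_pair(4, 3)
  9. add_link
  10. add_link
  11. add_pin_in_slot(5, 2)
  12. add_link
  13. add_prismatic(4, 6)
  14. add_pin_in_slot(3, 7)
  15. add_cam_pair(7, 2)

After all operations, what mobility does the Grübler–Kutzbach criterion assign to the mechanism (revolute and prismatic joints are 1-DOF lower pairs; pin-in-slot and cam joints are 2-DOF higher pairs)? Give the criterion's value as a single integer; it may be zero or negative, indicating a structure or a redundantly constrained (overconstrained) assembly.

M = 12

(L,J1,J2)=(1,0,0); link0 fixed
link1: (2,0,0)
C 1-0 [J2]: (2,0,1)
link2: (3,0,1)
C 2-1 [J2]: (3,0,2)
link3: (4,0,2)
C 3-1 [J2]: (4,0,3)
link4: (5,0,3)
C 4-3 [J2]: (5,0,4)
link5: (6,0,4)
link6: (7,0,4)
PS 5-2 [J2]: (7,0,5)
link7: (8,0,5)
P 4-6 [J1]: (8,1,5)
PS 3-7 [J2]: (8,1,6)
C 7-2 [J2]: (8,1,7)
Grübler: 3·7 − 2·1 − 7 = 12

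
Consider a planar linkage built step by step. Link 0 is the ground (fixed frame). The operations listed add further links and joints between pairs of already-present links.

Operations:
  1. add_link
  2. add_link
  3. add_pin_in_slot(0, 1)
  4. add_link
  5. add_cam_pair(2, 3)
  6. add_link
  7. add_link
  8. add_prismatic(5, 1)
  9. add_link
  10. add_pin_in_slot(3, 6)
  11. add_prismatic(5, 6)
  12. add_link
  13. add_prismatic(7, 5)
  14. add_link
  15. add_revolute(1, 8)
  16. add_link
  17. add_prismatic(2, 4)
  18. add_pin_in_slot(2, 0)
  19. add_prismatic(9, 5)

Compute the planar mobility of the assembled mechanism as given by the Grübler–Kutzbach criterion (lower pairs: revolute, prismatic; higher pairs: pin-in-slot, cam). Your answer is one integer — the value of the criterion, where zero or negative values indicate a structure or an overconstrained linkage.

M = 11

ground; <1,0,0>
#1 <2,0,0>
#2 <3,0,0>
PS:0↔1 J2 <3,0,1>
#3 <4,0,1>
C:2↔3 J2 <4,0,2>
#4 <5,0,2>
#5 <6,0,2>
P:5↔1 J1 <6,1,2>
#6 <7,1,2>
PS:3↔6 J2 <7,1,3>
P:5↔6 J1 <7,2,3>
#7 <8,2,3>
P:7↔5 J1 <8,3,3>
#8 <9,3,3>
R:1↔8 J1 <9,4,3>
#9 <10,4,3>
P:2↔4 J1 <10,5,3>
PS:2↔0 J2 <10,5,4>
P:9↔5 J1 <10,6,4>
3×9 − 2×6 − 1×4 = 11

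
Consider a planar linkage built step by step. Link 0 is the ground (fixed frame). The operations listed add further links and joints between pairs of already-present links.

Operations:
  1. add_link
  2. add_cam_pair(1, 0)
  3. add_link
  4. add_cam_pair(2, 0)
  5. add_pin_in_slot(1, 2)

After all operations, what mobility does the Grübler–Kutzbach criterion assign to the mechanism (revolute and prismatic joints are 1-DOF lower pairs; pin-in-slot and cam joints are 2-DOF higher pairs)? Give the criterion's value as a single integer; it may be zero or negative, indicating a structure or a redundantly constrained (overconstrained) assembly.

(L,J1,J2)=(1,0,0); link0 fixed
link1: (2,0,0)
C 1-0 [J2]: (2,0,1)
link2: (3,0,1)
C 2-0 [J2]: (3,0,2)
PS 1-2 [J2]: (3,0,3)
Grübler: 3·2 − 2·0 − 3 = 3

M = 3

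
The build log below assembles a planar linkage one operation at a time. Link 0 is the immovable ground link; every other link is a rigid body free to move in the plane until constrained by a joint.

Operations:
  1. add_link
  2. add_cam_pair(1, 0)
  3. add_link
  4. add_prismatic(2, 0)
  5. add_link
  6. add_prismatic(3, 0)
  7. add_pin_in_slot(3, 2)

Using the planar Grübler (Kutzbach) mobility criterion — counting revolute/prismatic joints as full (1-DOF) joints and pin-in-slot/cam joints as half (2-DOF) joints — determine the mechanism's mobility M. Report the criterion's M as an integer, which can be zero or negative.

link 0 = ground. State L|J1|J2 = 1|0|0
+link1  2|0|0
C(1,0) f=2→J2  2|0|1
+link2  3|0|1
P(2,0) f=1→J1  3|1|1
+link3  4|1|1
P(3,0) f=1→J1  4|2|1
PS(3,2) f=2→J2  4|2|2
M = 3(4−1)−2·2−2 = 9−4−2 = 3

M = 3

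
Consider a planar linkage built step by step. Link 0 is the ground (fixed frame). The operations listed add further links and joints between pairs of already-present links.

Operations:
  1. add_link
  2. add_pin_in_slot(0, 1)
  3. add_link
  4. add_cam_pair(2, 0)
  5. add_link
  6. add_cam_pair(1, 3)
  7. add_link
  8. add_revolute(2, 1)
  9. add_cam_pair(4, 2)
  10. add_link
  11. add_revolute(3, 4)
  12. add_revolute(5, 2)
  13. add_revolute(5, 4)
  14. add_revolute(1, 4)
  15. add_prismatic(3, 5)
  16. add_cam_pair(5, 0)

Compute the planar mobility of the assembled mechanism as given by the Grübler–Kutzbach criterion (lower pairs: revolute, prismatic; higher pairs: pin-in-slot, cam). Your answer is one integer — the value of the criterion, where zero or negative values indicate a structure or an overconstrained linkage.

M = -2

L=1 J1=0 J2=0
add link → L=2 J1=0 J2=0
PS@0,1 dof=2 J2 → L=2 J1=0 J2=1
add link → L=3 J1=0 J2=1
C@2,0 dof=2 J2 → L=3 J1=0 J2=2
add link → L=4 J1=0 J2=2
C@1,3 dof=2 J2 → L=4 J1=0 J2=3
add link → L=5 J1=0 J2=3
R@2,1 dof=1 J1 → L=5 J1=1 J2=3
C@4,2 dof=2 J2 → L=5 J1=1 J2=4
add link → L=6 J1=1 J2=4
R@3,4 dof=1 J1 → L=6 J1=2 J2=4
R@5,2 dof=1 J1 → L=6 J1=3 J2=4
R@5,4 dof=1 J1 → L=6 J1=4 J2=4
R@1,4 dof=1 J1 → L=6 J1=5 J2=4
P@3,5 dof=1 J1 → L=6 J1=6 J2=4
C@5,0 dof=2 J2 → L=6 J1=6 J2=5
M=3(L−1)−2J1−J2=3·5−2·6−5=-2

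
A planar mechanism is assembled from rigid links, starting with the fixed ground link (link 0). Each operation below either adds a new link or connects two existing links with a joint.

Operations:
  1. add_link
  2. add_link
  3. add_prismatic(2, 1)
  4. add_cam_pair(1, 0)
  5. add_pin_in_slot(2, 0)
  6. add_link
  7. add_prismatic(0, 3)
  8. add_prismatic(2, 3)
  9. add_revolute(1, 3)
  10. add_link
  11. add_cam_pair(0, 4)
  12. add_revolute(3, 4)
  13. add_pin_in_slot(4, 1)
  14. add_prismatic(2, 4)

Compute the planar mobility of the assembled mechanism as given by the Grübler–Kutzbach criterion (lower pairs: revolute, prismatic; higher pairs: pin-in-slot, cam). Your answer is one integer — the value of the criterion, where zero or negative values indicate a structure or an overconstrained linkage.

M = -4

link 0 = ground. State L|J1|J2 = 1|0|0
+link1  2|0|0
+link2  3|0|0
P(2,1) f=1→J1  3|1|0
C(1,0) f=2→J2  3|1|1
PS(2,0) f=2→J2  3|1|2
+link3  4|1|2
P(0,3) f=1→J1  4|2|2
P(2,3) f=1→J1  4|3|2
R(1,3) f=1→J1  4|4|2
+link4  5|4|2
C(0,4) f=2→J2  5|4|3
R(3,4) f=1→J1  5|5|3
PS(4,1) f=2→J2  5|5|4
P(2,4) f=1→J1  5|6|4
M = 3(5−1)−2·6−4 = 12−12−4 = -4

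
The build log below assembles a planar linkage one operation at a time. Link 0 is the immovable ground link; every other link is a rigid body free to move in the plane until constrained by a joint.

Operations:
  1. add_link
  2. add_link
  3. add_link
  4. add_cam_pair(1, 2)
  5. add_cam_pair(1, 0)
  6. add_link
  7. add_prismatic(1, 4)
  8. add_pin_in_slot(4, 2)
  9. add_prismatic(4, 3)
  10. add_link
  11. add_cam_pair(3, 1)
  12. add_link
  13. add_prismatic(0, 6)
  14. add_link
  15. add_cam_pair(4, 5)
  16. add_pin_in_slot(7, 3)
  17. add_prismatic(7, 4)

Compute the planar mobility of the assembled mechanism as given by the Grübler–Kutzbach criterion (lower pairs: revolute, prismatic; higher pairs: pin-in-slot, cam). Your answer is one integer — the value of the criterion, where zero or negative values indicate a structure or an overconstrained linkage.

M = 7

ground; <1,0,0>
#1 <2,0,0>
#2 <3,0,0>
#3 <4,0,0>
C:1↔2 J2 <4,0,1>
C:1↔0 J2 <4,0,2>
#4 <5,0,2>
P:1↔4 J1 <5,1,2>
PS:4↔2 J2 <5,1,3>
P:4↔3 J1 <5,2,3>
#5 <6,2,3>
C:3↔1 J2 <6,2,4>
#6 <7,2,4>
P:0↔6 J1 <7,3,4>
#7 <8,3,4>
C:4↔5 J2 <8,3,5>
PS:7↔3 J2 <8,3,6>
P:7↔4 J1 <8,4,6>
3×7 − 2×4 − 1×6 = 7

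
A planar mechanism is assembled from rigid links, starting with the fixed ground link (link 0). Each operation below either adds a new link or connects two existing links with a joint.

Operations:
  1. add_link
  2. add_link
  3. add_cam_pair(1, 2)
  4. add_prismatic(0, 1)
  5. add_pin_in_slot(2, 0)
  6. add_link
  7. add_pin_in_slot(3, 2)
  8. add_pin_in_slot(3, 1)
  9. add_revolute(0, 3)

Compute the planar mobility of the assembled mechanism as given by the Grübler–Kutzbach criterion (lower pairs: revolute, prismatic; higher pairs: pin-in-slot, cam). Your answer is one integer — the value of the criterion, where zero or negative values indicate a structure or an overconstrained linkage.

M = 1

[1;0;0] (link 0 is ground)
L+ [2;0;0]
L+ [3;0;0]
C(1,2)∈J2 [3;0;1]
P(0,1)∈J1 [3;1;1]
PS(2,0)∈J2 [3;1;2]
L+ [4;1;2]
PS(3,2)∈J2 [4;1;3]
PS(3,1)∈J2 [4;1;4]
R(0,3)∈J1 [4;2;4]
mobility = 9 − 4 − 4 = 1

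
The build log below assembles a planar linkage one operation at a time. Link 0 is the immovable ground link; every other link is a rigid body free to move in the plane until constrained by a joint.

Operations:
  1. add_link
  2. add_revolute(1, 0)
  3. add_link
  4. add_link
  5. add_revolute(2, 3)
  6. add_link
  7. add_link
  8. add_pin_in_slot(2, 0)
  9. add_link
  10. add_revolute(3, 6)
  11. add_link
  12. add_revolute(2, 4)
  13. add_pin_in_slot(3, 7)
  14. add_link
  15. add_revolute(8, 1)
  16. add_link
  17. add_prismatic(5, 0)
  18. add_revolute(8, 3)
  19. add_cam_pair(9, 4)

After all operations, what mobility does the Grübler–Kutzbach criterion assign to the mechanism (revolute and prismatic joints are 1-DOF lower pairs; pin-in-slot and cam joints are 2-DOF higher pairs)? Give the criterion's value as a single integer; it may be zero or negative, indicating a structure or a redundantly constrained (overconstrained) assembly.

link 0 = ground. State L|J1|J2 = 1|0|0
+link1  2|0|0
R(1,0) f=1→J1  2|1|0
+link2  3|1|0
+link3  4|1|0
R(2,3) f=1→J1  4|2|0
+link4  5|2|0
+link5  6|2|0
PS(2,0) f=2→J2  6|2|1
+link6  7|2|1
R(3,6) f=1→J1  7|3|1
+link7  8|3|1
R(2,4) f=1→J1  8|4|1
PS(3,7) f=2→J2  8|4|2
+link8  9|4|2
R(8,1) f=1→J1  9|5|2
+link9  10|5|2
P(5,0) f=1→J1  10|6|2
R(8,3) f=1→J1  10|7|2
C(9,4) f=2→J2  10|7|3
M = 3(10−1)−2·7−3 = 27−14−3 = 10

M = 10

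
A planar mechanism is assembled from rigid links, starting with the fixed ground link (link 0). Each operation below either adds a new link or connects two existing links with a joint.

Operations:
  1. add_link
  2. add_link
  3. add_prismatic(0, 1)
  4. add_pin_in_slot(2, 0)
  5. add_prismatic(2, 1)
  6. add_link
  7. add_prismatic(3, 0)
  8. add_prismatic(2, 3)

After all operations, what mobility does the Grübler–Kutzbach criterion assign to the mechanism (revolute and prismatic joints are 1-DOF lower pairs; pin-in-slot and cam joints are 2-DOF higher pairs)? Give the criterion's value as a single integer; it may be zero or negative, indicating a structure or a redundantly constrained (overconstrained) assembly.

ground; <1,0,0>
#1 <2,0,0>
#2 <3,0,0>
P:0↔1 J1 <3,1,0>
PS:2↔0 J2 <3,1,1>
P:2↔1 J1 <3,2,1>
#3 <4,2,1>
P:3↔0 J1 <4,3,1>
P:2↔3 J1 <4,4,1>
3×3 − 2×4 − 1×1 = 0

M = 0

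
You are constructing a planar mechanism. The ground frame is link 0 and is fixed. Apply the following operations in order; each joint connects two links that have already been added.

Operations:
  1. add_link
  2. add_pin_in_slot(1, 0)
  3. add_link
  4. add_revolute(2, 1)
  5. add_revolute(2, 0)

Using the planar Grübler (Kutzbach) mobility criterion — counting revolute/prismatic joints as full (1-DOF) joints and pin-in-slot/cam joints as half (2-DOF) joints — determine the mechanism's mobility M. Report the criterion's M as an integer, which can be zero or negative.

link 0 = ground. State L|J1|J2 = 1|0|0
+link1  2|0|0
PS(1,0) f=2→J2  2|0|1
+link2  3|0|1
R(2,1) f=1→J1  3|1|1
R(2,0) f=1→J1  3|2|1
M = 3(3−1)−2·2−1 = 6−4−1 = 1

M = 1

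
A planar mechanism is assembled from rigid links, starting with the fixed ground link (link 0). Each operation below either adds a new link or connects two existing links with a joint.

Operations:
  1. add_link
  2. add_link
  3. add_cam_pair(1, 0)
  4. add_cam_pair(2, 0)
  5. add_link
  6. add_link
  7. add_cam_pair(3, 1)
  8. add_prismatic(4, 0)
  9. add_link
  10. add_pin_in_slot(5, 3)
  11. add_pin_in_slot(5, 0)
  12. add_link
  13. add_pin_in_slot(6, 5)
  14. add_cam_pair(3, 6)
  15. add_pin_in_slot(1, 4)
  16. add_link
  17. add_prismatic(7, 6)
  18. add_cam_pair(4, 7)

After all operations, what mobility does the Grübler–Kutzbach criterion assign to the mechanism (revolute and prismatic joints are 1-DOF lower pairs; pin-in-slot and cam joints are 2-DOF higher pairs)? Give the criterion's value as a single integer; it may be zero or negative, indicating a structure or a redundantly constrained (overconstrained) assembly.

ground; <1,0,0>
#1 <2,0,0>
#2 <3,0,0>
C:1↔0 J2 <3,0,1>
C:2↔0 J2 <3,0,2>
#3 <4,0,2>
#4 <5,0,2>
C:3↔1 J2 <5,0,3>
P:4↔0 J1 <5,1,3>
#5 <6,1,3>
PS:5↔3 J2 <6,1,4>
PS:5↔0 J2 <6,1,5>
#6 <7,1,5>
PS:6↔5 J2 <7,1,6>
C:3↔6 J2 <7,1,7>
PS:1↔4 J2 <7,1,8>
#7 <8,1,8>
P:7↔6 J1 <8,2,8>
C:4↔7 J2 <8,2,9>
3×7 − 2×2 − 1×9 = 8

M = 8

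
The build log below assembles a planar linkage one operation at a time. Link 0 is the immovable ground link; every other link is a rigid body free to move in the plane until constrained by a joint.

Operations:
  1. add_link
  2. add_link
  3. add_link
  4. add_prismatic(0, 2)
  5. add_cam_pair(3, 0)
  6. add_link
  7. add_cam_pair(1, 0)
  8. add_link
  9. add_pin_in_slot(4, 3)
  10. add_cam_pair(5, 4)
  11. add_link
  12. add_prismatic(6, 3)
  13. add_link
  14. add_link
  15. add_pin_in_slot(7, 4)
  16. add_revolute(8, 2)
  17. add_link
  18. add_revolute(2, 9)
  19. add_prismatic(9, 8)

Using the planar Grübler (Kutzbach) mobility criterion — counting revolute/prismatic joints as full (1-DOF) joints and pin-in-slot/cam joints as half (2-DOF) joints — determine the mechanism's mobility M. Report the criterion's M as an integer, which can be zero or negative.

link 0 = ground. State L|J1|J2 = 1|0|0
+link1  2|0|0
+link2  3|0|0
+link3  4|0|0
P(0,2) f=1→J1  4|1|0
C(3,0) f=2→J2  4|1|1
+link4  5|1|1
C(1,0) f=2→J2  5|1|2
+link5  6|1|2
PS(4,3) f=2→J2  6|1|3
C(5,4) f=2→J2  6|1|4
+link6  7|1|4
P(6,3) f=1→J1  7|2|4
+link7  8|2|4
+link8  9|2|4
PS(7,4) f=2→J2  9|2|5
R(8,2) f=1→J1  9|3|5
+link9  10|3|5
R(2,9) f=1→J1  10|4|5
P(9,8) f=1→J1  10|5|5
M = 3(10−1)−2·5−5 = 27−10−5 = 12

M = 12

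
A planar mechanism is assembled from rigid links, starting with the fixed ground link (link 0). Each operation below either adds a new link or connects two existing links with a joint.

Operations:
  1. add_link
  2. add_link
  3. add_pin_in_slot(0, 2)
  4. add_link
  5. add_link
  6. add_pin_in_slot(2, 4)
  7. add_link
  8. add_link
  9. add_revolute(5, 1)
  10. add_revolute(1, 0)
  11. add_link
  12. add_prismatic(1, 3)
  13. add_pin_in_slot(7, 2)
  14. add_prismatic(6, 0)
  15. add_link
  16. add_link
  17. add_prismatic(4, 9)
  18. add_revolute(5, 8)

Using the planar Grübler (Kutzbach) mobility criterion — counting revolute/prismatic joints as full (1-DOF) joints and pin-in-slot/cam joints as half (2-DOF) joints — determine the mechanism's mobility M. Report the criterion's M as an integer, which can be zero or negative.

M = 12

link 0 = ground. State L|J1|J2 = 1|0|0
+link1  2|0|0
+link2  3|0|0
PS(0,2) f=2→J2  3|0|1
+link3  4|0|1
+link4  5|0|1
PS(2,4) f=2→J2  5|0|2
+link5  6|0|2
+link6  7|0|2
R(5,1) f=1→J1  7|1|2
R(1,0) f=1→J1  7|2|2
+link7  8|2|2
P(1,3) f=1→J1  8|3|2
PS(7,2) f=2→J2  8|3|3
P(6,0) f=1→J1  8|4|3
+link8  9|4|3
+link9  10|4|3
P(4,9) f=1→J1  10|5|3
R(5,8) f=1→J1  10|6|3
M = 3(10−1)−2·6−3 = 27−12−3 = 12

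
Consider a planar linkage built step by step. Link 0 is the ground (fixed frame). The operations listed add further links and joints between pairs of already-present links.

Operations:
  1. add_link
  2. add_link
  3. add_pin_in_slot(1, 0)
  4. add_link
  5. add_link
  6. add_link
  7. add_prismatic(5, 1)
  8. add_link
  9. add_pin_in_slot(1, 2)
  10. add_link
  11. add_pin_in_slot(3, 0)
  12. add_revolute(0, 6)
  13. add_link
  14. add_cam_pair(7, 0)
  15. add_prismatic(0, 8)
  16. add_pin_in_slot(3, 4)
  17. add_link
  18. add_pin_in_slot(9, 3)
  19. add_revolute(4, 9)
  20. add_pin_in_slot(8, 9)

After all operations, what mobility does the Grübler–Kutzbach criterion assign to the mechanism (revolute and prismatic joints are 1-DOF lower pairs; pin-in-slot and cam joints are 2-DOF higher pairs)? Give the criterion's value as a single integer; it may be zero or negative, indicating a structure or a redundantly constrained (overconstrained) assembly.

M = 12

link 0 = ground. State L|J1|J2 = 1|0|0
+link1  2|0|0
+link2  3|0|0
PS(1,0) f=2→J2  3|0|1
+link3  4|0|1
+link4  5|0|1
+link5  6|0|1
P(5,1) f=1→J1  6|1|1
+link6  7|1|1
PS(1,2) f=2→J2  7|1|2
+link7  8|1|2
PS(3,0) f=2→J2  8|1|3
R(0,6) f=1→J1  8|2|3
+link8  9|2|3
C(7,0) f=2→J2  9|2|4
P(0,8) f=1→J1  9|3|4
PS(3,4) f=2→J2  9|3|5
+link9  10|3|5
PS(9,3) f=2→J2  10|3|6
R(4,9) f=1→J1  10|4|6
PS(8,9) f=2→J2  10|4|7
M = 3(10−1)−2·4−7 = 27−8−7 = 12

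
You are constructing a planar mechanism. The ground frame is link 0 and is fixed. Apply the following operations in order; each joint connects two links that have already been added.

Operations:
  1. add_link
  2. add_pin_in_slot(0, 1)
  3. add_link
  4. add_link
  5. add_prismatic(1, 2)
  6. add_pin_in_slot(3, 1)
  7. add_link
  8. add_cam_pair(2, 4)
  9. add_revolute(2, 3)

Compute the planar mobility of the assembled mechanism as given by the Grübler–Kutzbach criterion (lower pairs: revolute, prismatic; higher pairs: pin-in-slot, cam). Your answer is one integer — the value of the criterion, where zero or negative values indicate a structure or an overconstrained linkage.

ground; <1,0,0>
#1 <2,0,0>
PS:0↔1 J2 <2,0,1>
#2 <3,0,1>
#3 <4,0,1>
P:1↔2 J1 <4,1,1>
PS:3↔1 J2 <4,1,2>
#4 <5,1,2>
C:2↔4 J2 <5,1,3>
R:2↔3 J1 <5,2,3>
3×4 − 2×2 − 1×3 = 5

M = 5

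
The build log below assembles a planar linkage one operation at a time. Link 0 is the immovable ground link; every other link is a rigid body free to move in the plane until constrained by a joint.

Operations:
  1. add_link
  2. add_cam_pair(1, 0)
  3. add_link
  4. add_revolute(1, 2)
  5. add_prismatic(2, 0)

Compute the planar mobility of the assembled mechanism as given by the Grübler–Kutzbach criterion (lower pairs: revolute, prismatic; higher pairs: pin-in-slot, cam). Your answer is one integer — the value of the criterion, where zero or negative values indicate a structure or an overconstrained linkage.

[1;0;0] (link 0 is ground)
L+ [2;0;0]
C(1,0)∈J2 [2;0;1]
L+ [3;0;1]
R(1,2)∈J1 [3;1;1]
P(2,0)∈J1 [3;2;1]
mobility = 6 − 4 − 1 = 1

M = 1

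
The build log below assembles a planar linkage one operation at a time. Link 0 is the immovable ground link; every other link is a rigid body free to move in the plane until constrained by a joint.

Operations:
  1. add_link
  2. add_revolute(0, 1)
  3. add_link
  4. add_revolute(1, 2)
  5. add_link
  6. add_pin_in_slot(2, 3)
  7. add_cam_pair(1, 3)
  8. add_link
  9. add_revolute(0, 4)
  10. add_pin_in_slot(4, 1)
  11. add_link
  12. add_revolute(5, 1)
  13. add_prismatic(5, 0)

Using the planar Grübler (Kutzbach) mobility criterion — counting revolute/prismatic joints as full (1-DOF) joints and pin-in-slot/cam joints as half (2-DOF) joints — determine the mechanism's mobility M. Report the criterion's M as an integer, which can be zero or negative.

[1;0;0] (link 0 is ground)
L+ [2;0;0]
R(0,1)∈J1 [2;1;0]
L+ [3;1;0]
R(1,2)∈J1 [3;2;0]
L+ [4;2;0]
PS(2,3)∈J2 [4;2;1]
C(1,3)∈J2 [4;2;2]
L+ [5;2;2]
R(0,4)∈J1 [5;3;2]
PS(4,1)∈J2 [5;3;3]
L+ [6;3;3]
R(5,1)∈J1 [6;4;3]
P(5,0)∈J1 [6;5;3]
mobility = 15 − 10 − 3 = 2

M = 2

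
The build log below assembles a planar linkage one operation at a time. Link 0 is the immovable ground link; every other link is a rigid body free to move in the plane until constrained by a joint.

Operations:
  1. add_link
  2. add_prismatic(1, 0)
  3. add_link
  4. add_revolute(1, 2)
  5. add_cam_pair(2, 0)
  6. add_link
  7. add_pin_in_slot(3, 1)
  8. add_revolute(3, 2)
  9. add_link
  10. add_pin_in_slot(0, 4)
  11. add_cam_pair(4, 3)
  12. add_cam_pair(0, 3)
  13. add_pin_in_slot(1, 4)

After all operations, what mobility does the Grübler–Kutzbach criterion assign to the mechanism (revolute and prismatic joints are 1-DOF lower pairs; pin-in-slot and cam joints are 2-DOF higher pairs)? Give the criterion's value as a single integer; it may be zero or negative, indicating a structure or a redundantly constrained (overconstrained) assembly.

M = 0

[1;0;0] (link 0 is ground)
L+ [2;0;0]
P(1,0)∈J1 [2;1;0]
L+ [3;1;0]
R(1,2)∈J1 [3;2;0]
C(2,0)∈J2 [3;2;1]
L+ [4;2;1]
PS(3,1)∈J2 [4;2;2]
R(3,2)∈J1 [4;3;2]
L+ [5;3;2]
PS(0,4)∈J2 [5;3;3]
C(4,3)∈J2 [5;3;4]
C(0,3)∈J2 [5;3;5]
PS(1,4)∈J2 [5;3;6]
mobility = 12 − 6 − 6 = 0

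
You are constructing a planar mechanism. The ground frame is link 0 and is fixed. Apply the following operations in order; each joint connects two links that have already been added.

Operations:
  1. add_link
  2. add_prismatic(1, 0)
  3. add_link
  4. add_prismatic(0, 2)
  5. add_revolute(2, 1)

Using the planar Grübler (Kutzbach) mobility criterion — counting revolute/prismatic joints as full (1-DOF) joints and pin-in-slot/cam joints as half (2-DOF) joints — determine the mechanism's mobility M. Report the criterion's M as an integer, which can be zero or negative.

M = 0

link 0 = ground. State L|J1|J2 = 1|0|0
+link1  2|0|0
P(1,0) f=1→J1  2|1|0
+link2  3|1|0
P(0,2) f=1→J1  3|2|0
R(2,1) f=1→J1  3|3|0
M = 3(3−1)−2·3−0 = 6−6−0 = 0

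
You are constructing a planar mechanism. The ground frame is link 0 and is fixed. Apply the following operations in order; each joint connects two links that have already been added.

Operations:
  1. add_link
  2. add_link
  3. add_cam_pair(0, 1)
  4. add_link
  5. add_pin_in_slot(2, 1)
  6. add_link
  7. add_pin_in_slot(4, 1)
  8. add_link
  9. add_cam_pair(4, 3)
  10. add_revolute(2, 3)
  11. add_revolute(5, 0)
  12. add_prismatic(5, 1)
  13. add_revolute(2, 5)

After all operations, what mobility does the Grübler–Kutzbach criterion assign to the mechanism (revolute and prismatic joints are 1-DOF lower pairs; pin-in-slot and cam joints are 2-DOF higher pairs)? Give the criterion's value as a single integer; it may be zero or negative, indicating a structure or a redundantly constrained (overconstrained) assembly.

[1;0;0] (link 0 is ground)
L+ [2;0;0]
L+ [3;0;0]
C(0,1)∈J2 [3;0;1]
L+ [4;0;1]
PS(2,1)∈J2 [4;0;2]
L+ [5;0;2]
PS(4,1)∈J2 [5;0;3]
L+ [6;0;3]
C(4,3)∈J2 [6;0;4]
R(2,3)∈J1 [6;1;4]
R(5,0)∈J1 [6;2;4]
P(5,1)∈J1 [6;3;4]
R(2,5)∈J1 [6;4;4]
mobility = 15 − 8 − 4 = 3

M = 3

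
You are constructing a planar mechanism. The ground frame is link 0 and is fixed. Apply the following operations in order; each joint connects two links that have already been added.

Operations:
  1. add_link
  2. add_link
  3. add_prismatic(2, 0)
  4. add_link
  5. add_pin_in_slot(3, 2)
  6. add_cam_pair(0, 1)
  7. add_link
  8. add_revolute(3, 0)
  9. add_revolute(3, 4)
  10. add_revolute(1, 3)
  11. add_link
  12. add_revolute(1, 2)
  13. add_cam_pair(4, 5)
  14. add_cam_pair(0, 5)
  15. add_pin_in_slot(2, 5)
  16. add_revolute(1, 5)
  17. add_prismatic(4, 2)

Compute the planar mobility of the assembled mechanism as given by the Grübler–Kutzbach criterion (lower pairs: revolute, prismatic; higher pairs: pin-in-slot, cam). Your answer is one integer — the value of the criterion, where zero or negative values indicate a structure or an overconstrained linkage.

M = -4

ground; <1,0,0>
#1 <2,0,0>
#2 <3,0,0>
P:2↔0 J1 <3,1,0>
#3 <4,1,0>
PS:3↔2 J2 <4,1,1>
C:0↔1 J2 <4,1,2>
#4 <5,1,2>
R:3↔0 J1 <5,2,2>
R:3↔4 J1 <5,3,2>
R:1↔3 J1 <5,4,2>
#5 <6,4,2>
R:1↔2 J1 <6,5,2>
C:4↔5 J2 <6,5,3>
C:0↔5 J2 <6,5,4>
PS:2↔5 J2 <6,5,5>
R:1↔5 J1 <6,6,5>
P:4↔2 J1 <6,7,5>
3×5 − 2×7 − 1×5 = -4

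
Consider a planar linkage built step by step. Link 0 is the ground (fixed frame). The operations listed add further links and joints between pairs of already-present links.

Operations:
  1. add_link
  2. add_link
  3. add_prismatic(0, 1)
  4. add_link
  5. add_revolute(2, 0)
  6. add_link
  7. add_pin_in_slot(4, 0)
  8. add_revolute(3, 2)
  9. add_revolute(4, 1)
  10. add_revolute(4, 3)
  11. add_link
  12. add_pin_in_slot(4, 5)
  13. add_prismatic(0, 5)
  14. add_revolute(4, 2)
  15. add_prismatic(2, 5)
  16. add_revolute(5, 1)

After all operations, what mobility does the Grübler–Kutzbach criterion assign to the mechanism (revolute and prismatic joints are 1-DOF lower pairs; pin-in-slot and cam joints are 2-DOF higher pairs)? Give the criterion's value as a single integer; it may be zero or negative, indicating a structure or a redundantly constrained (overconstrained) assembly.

M = -5

ground; <1,0,0>
#1 <2,0,0>
#2 <3,0,0>
P:0↔1 J1 <3,1,0>
#3 <4,1,0>
R:2↔0 J1 <4,2,0>
#4 <5,2,0>
PS:4↔0 J2 <5,2,1>
R:3↔2 J1 <5,3,1>
R:4↔1 J1 <5,4,1>
R:4↔3 J1 <5,5,1>
#5 <6,5,1>
PS:4↔5 J2 <6,5,2>
P:0↔5 J1 <6,6,2>
R:4↔2 J1 <6,7,2>
P:2↔5 J1 <6,8,2>
R:5↔1 J1 <6,9,2>
3×5 − 2×9 − 1×2 = -5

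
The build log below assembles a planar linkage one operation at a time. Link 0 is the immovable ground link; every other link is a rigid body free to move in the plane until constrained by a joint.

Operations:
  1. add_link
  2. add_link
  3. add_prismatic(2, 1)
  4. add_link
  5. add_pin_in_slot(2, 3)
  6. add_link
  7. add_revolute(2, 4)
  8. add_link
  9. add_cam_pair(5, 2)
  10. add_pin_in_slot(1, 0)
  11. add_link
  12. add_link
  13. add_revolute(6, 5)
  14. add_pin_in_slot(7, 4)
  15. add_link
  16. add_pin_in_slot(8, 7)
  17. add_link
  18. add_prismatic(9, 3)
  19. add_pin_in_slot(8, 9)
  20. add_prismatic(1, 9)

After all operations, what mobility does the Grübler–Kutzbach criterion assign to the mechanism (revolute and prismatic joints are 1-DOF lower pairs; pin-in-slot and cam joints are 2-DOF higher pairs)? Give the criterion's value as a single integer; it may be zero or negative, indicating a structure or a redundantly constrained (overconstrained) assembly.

M = 11

link 0 = ground. State L|J1|J2 = 1|0|0
+link1  2|0|0
+link2  3|0|0
P(2,1) f=1→J1  3|1|0
+link3  4|1|0
PS(2,3) f=2→J2  4|1|1
+link4  5|1|1
R(2,4) f=1→J1  5|2|1
+link5  6|2|1
C(5,2) f=2→J2  6|2|2
PS(1,0) f=2→J2  6|2|3
+link6  7|2|3
+link7  8|2|3
R(6,5) f=1→J1  8|3|3
PS(7,4) f=2→J2  8|3|4
+link8  9|3|4
PS(8,7) f=2→J2  9|3|5
+link9  10|3|5
P(9,3) f=1→J1  10|4|5
PS(8,9) f=2→J2  10|4|6
P(1,9) f=1→J1  10|5|6
M = 3(10−1)−2·5−6 = 27−10−6 = 11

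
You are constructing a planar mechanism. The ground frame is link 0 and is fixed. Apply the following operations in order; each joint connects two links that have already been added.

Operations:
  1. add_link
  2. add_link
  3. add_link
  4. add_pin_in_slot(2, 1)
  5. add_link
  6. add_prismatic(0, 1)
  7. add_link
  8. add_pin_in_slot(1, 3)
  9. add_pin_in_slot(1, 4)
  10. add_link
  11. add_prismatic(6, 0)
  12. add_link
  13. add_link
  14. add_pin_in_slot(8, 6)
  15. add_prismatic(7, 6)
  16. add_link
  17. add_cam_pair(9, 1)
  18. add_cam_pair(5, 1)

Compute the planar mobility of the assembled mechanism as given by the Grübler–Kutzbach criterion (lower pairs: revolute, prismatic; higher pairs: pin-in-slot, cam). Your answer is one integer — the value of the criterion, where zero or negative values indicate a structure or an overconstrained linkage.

(L,J1,J2)=(1,0,0); link0 fixed
link1: (2,0,0)
link2: (3,0,0)
link3: (4,0,0)
PS 2-1 [J2]: (4,0,1)
link4: (5,0,1)
P 0-1 [J1]: (5,1,1)
link5: (6,1,1)
PS 1-3 [J2]: (6,1,2)
PS 1-4 [J2]: (6,1,3)
link6: (7,1,3)
P 6-0 [J1]: (7,2,3)
link7: (8,2,3)
link8: (9,2,3)
PS 8-6 [J2]: (9,2,4)
P 7-6 [J1]: (9,3,4)
link9: (10,3,4)
C 9-1 [J2]: (10,3,5)
C 5-1 [J2]: (10,3,6)
Grübler: 3·9 − 2·3 − 6 = 15

M = 15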